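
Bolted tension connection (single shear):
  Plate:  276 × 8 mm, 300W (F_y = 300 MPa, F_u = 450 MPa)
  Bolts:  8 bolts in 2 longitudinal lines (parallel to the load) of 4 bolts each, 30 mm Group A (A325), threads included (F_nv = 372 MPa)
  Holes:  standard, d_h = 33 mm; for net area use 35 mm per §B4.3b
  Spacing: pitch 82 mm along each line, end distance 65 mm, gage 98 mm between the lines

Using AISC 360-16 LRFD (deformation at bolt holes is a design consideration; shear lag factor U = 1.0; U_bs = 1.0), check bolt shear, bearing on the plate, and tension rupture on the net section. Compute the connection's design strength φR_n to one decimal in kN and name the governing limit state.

Bolt shear: A_b = π(30)²/4 = 706.86 mm². φR_n = 0.75 × 372 × 706.86 × 8 × 1 = 1577.7 kN.
Bearing (8 mm plate, F_u = 450 MPa): end bolts L_c = 65 − 33/2 = 48.5, R_n = min(1.2×48.5×8×450, 2.4×30×8×450) = 209.52 kN/bolt; interior L_c = 82 − 33 = 49, R_n = 211.68 kN/bolt. φR_n = 0.75 × (2×209.52 + 6×211.68) = 1266.8 kN.
Tension rupture (net): A_n = (276 − 2×35)×8 = 1648 mm² (U = 1.0, A_e = A_n). φR_n = 0.75 × 450 × 1648 = 556.2 kN.
Governing: min(1577.7, 1266.8, 556.2) = 556.2 kN → net-section rupture.

556.2 kN (net-section rupture governs)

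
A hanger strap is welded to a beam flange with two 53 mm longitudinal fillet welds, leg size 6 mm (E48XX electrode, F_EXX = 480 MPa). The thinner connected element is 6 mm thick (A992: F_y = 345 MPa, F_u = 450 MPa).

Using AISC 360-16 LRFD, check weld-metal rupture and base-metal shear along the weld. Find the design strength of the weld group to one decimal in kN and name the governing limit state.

97.1 kN (weld metal governs)

Weld metal: throat = 0.707×6 = 4.242 mm, L = 2×53 = 106 mm. φR_n = 0.75 × 0.6 × 480 × 4.242 × 106 = 97.1 kN.
Base metal shear (6 mm plate): yield φR_n = 1.0×0.6×345×6×106 = 131.7 kN; rupture φR_n = 0.75×0.6×450×6×106 = 128.8 kN; take 128.8 kN (rupture).
Governing: min(97.1, 128.8) = 97.1 kN → weld metal.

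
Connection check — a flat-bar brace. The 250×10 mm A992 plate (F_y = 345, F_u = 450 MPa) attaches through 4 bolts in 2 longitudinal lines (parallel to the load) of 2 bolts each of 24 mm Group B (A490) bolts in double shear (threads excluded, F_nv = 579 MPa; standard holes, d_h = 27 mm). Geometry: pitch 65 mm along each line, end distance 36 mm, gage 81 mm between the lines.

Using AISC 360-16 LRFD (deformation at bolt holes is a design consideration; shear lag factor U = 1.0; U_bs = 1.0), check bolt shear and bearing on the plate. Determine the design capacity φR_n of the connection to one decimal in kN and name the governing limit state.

490.1 kN (bearing governs)

Bolt shear: A_b = π(24)²/4 = 452.39 mm². φR_n = 0.75 × 579 × 452.39 × 4 × 2 = 1571.6 kN.
Bearing (10 mm plate, F_u = 450 MPa): end bolts L_c = 36 − 27/2 = 22.5, R_n = min(1.2×22.5×10×450, 2.4×24×10×450) = 121.5 kN/bolt; interior L_c = 65 − 27 = 38, R_n = 205.2 kN/bolt. φR_n = 0.75 × (2×121.5 + 2×205.2) = 490.1 kN.
Governing: min(1571.6, 490.1) = 490.1 kN → bearing.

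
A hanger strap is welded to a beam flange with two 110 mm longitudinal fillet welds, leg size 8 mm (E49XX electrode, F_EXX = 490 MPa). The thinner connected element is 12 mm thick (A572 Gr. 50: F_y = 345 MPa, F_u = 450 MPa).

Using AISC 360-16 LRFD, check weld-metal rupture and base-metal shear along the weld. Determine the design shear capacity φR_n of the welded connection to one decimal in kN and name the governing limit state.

Weld metal: throat = 0.707×8 = 5.656 mm, L = 2×110 = 220 mm. φR_n = 0.75 × 0.6 × 490 × 5.656 × 220 = 274.4 kN.
Base metal shear (12 mm plate): yield φR_n = 1.0×0.6×345×12×220 = 546.5 kN; rupture φR_n = 0.75×0.6×450×12×220 = 534.6 kN; take 534.6 kN (rupture).
Governing: min(274.4, 534.6) = 274.4 kN → weld metal.

274.4 kN (weld metal governs)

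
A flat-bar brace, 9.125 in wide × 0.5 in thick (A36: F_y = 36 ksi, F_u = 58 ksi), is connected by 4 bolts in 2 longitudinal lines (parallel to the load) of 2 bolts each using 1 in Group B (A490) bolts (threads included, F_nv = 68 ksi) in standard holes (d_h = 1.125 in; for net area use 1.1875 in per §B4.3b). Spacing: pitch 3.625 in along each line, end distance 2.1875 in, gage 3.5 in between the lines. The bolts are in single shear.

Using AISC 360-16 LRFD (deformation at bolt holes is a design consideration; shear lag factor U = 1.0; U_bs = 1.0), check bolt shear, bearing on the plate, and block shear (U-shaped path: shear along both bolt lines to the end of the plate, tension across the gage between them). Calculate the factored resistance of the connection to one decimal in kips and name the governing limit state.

Bolt shear: A_b = π(1)²/4 = 0.7854 in². φR_n = 0.75 × 68 × 0.7854 × 4 × 1 = 160.2 kips.
Bearing (0.5 in plate, F_u = 58 ksi): end bolts L_c = 2.1875 − 1.125/2 = 1.625, R_n = min(1.2×1.625×0.5×58, 2.4×1×0.5×58) = 56.55 kips/bolt; interior L_c = 3.625 − 1.125 = 2.5, R_n = 69.6 kips/bolt. φR_n = 0.75 × (2×56.55 + 2×69.6) = 189.2 kips.
Block shear: shear path 2×[2.1875+1×3.625] = 2×5.8125 in, A_gv = 5.8125, A_nv = 2×(5.8125 − 1.5×1.1875)×0.5 = 4.0313 in²; tension across gage: (3.5 − 1×1.1875)×0.5 = 1.1563 in². R_n = min(0.6×58×4.0313, 0.6×36×5.8125) + 1.0×58×1.1563 = min(140.29, 125.55) + 67.065 = 192.62 kips. φR_n = 0.75 × 192.62 = 144.5 kips.
Governing: min(160.2, 189.2, 144.5) = 144.5 kips → block shear.

144.5 kips (block shear governs)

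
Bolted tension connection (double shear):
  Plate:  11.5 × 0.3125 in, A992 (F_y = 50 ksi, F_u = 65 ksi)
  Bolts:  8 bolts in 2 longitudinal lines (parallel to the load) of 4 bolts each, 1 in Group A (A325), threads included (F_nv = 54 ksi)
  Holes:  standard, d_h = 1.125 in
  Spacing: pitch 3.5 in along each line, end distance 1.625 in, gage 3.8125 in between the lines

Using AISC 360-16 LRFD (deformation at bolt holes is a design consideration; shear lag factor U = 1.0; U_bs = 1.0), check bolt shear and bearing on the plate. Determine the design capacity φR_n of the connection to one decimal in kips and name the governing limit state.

Bolt shear: A_b = π(1)²/4 = 0.7854 in². φR_n = 0.75 × 54 × 0.7854 × 8 × 2 = 508.9 kips.
Bearing (0.3125 in plate, F_u = 65 ksi): end bolts L_c = 1.625 − 1.125/2 = 1.0625, R_n = min(1.2×1.0625×0.3125×65, 2.4×1×0.3125×65) = 25.898 kips/bolt; interior L_c = 3.5 − 1.125 = 2.375, R_n = 48.75 kips/bolt. φR_n = 0.75 × (2×25.898 + 6×48.75) = 258.2 kips.
Governing: min(508.9, 258.2) = 258.2 kips → bearing.

258.2 kips (bearing governs)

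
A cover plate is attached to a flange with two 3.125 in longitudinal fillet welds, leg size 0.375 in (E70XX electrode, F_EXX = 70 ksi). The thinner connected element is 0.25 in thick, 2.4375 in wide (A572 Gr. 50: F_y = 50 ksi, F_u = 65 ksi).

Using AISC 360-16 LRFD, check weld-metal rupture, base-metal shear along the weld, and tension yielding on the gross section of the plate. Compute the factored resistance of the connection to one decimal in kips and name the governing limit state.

Weld metal: throat = 0.707×0.375 = 0.26513 in, L = 2×3.125 = 6.25 in. φR_n = 0.75 × 0.6 × 70 × 0.26513 × 6.25 = 52.2 kips.
Base metal shear (0.25 in plate): yield φR_n = 1.0×0.6×50×0.25×6.25 = 46.9 kips; rupture φR_n = 0.75×0.6×65×0.25×6.25 = 45.7 kips; take 45.7 kips (rupture).
Tension yield (gross): A_g = 2.4375×0.25 = 0.60938 in². φR_n = 0.90 × 50 × 0.60938 = 27.4 kips.
Governing: min(52.2, 45.7, 27.4) = 27.4 kips → gross-section yield.

27.4 kips (gross-section yield governs)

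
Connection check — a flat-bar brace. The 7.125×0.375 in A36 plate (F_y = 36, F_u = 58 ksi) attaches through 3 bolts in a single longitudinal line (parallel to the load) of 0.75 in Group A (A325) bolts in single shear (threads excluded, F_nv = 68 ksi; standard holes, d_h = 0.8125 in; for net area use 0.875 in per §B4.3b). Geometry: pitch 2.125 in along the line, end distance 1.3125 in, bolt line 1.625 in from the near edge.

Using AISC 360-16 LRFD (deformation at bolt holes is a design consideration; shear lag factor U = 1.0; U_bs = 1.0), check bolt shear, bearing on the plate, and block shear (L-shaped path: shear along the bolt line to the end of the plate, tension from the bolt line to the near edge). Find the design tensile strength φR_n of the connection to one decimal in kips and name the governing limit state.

Bolt shear: A_b = π(0.75)²/4 = 0.44179 in². φR_n = 0.75 × 68 × 0.44179 × 3 × 1 = 67.6 kips.
Bearing (0.375 in plate, F_u = 58 ksi): end bolts L_c = 1.3125 − 0.8125/2 = 0.90625, R_n = min(1.2×0.90625×0.375×58, 2.4×0.75×0.375×58) = 23.653 kips/bolt; interior L_c = 2.125 − 0.8125 = 1.3125, R_n = 34.256 kips/bolt. φR_n = 0.75 × (1×23.653 + 2×34.256) = 69.1 kips.
Block shear: shear path 1×[1.3125+2×2.125] = 1×5.5625 in, A_gv = 2.0859, A_nv = 1×(5.5625 − 2.5×0.875)×0.375 = 1.2656 in²; tension to near edge: (1.625 − 0.5×0.875)×0.375 = 0.44531 in². R_n = min(0.6×58×1.2656, 0.6×36×2.0859) + 1.0×58×0.44531 = min(44.043, 45.055) + 25.828 = 69.871 kips. φR_n = 0.75 × 69.871 = 52.4 kips.
Governing: min(67.6, 69.1, 52.4) = 52.4 kips → block shear.

52.4 kips (block shear governs)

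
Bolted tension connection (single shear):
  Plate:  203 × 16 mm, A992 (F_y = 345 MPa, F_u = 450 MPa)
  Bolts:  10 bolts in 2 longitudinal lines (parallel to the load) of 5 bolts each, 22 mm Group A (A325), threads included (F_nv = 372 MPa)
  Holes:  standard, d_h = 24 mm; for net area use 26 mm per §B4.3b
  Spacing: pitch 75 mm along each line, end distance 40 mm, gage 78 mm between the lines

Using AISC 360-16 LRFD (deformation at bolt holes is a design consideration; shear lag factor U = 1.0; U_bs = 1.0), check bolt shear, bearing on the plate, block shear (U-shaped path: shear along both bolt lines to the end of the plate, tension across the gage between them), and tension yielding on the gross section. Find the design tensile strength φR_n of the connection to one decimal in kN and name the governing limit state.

1008.5 kN (gross-section yield governs)

Bolt shear: A_b = π(22)²/4 = 380.13 mm². φR_n = 0.75 × 372 × 380.13 × 10 × 1 = 1060.6 kN.
Bearing (16 mm plate, F_u = 450 MPa): end bolts L_c = 40 − 24/2 = 28, R_n = min(1.2×28×16×450, 2.4×22×16×450) = 241.92 kN/bolt; interior L_c = 75 − 24 = 51, R_n = 380.16 kN/bolt. φR_n = 0.75 × (2×241.92 + 8×380.16) = 2643.8 kN.
Block shear: shear path 2×[40+4×75] = 2×340 mm, A_gv = 10880, A_nv = 2×(340 − 4.5×26)×16 = 7136 mm²; tension across gage: (78 − 1×26)×16 = 832 mm². R_n = min(0.6×450×7136, 0.6×345×10880) + 1.0×450×832 = min(1926.7, 2252.2) + 374.4 = 2301.1 kN. φR_n = 0.75 × 2301.1 = 1725.8 kN.
Tension yield (gross): A_g = 203×16 = 3248 mm². φR_n = 0.90 × 345 × 3248 = 1008.5 kN.
Governing: min(1060.6, 2643.8, 1725.8, 1008.5) = 1008.5 kN → gross-section yield.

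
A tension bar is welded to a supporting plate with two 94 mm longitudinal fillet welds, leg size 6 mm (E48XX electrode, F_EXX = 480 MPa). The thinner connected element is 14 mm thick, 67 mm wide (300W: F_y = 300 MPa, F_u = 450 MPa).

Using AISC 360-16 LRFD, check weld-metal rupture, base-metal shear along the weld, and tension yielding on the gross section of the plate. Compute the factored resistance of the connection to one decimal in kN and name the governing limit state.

172.3 kN (weld metal governs)

Weld metal: throat = 0.707×6 = 4.242 mm, L = 2×94 = 188 mm. φR_n = 0.75 × 0.6 × 480 × 4.242 × 188 = 172.3 kN.
Base metal shear (14 mm plate): yield φR_n = 1.0×0.6×300×14×188 = 473.8 kN; rupture φR_n = 0.75×0.6×450×14×188 = 533.0 kN; take 473.8 kN (yield).
Tension yield (gross): A_g = 67×14 = 938 mm². φR_n = 0.90 × 300 × 938 = 253.3 kN.
Governing: min(172.3, 473.8, 253.3) = 172.3 kN → weld metal.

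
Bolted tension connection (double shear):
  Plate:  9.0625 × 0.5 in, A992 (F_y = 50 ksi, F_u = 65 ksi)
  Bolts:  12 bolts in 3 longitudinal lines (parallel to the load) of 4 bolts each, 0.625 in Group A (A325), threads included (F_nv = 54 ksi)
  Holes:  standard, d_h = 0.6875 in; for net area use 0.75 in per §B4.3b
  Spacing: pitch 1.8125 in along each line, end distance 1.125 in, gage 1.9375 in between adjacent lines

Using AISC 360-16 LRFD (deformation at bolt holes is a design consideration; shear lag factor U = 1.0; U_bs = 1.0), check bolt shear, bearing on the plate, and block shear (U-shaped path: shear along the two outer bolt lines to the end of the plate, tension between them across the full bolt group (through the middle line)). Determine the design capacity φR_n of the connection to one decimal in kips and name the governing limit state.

Bolt shear: A_b = π(0.625)²/4 = 0.3068 in². φR_n = 0.75 × 54 × 0.3068 × 12 × 2 = 298.2 kips.
Bearing (0.5 in plate, F_u = 65 ksi): end bolts L_c = 1.125 − 0.6875/2 = 0.78125, R_n = min(1.2×0.78125×0.5×65, 2.4×0.625×0.5×65) = 30.469 kips/bolt; interior L_c = 1.8125 − 0.6875 = 1.125, R_n = 43.875 kips/bolt. φR_n = 0.75 × (3×30.469 + 9×43.875) = 364.7 kips.
Block shear: shear path 2×[1.125+3×1.8125] = 2×6.5625 in, A_gv = 6.5625, A_nv = 2×(6.5625 − 3.5×0.75)×0.5 = 3.9375 in²; tension across gage: (3.875 − 2×0.75)×0.5 = 1.1875 in². R_n = min(0.6×65×3.9375, 0.6×50×6.5625) + 1.0×65×1.1875 = min(153.56, 196.88) + 77.188 = 230.75 kips. φR_n = 0.75 × 230.75 = 173.1 kips.
Governing: min(298.2, 364.7, 173.1) = 173.1 kips → block shear.

173.1 kips (block shear governs)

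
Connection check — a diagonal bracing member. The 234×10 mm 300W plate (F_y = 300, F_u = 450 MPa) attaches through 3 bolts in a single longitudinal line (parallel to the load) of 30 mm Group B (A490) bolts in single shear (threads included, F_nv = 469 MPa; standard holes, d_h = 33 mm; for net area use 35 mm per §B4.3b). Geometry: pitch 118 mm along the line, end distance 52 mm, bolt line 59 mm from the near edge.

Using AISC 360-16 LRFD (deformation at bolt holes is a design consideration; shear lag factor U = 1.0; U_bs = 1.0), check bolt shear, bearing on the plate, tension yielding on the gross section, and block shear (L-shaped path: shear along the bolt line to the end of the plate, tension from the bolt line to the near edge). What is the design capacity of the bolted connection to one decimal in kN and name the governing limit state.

528.9 kN (block shear governs)

Bolt shear: A_b = π(30)²/4 = 706.86 mm². φR_n = 0.75 × 469 × 706.86 × 3 × 1 = 745.9 kN.
Bearing (10 mm plate, F_u = 450 MPa): end bolts L_c = 52 − 33/2 = 35.5, R_n = min(1.2×35.5×10×450, 2.4×30×10×450) = 191.7 kN/bolt; interior L_c = 118 − 33 = 85, R_n = 324 kN/bolt. φR_n = 0.75 × (1×191.7 + 2×324) = 629.8 kN.
Tension yield (gross): A_g = 234×10 = 2340 mm². φR_n = 0.90 × 300 × 2340 = 631.8 kN.
Block shear: shear path 1×[52+2×118] = 1×288 mm, A_gv = 2880, A_nv = 1×(288 − 2.5×35)×10 = 2005 mm²; tension to near edge: (59 − 0.5×35)×10 = 415 mm². R_n = min(0.6×450×2005, 0.6×300×2880) + 1.0×450×415 = min(541.35, 518.4) + 186.75 = 705.15 kN. φR_n = 0.75 × 705.15 = 528.9 kN.
Governing: min(745.9, 629.8, 631.8, 528.9) = 528.9 kN → block shear.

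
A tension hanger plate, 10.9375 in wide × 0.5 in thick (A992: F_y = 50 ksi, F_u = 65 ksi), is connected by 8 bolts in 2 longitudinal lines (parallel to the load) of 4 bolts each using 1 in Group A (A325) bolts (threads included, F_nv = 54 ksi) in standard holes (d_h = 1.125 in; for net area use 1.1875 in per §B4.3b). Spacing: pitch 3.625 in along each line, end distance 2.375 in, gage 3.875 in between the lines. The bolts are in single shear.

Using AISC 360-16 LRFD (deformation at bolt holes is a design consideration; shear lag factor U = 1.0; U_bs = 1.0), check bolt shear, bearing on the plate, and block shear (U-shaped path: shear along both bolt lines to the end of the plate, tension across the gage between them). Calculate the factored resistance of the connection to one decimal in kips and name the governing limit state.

254.5 kips (bolt shear governs)

Bolt shear: A_b = π(1)²/4 = 0.7854 in². φR_n = 0.75 × 54 × 0.7854 × 8 × 1 = 254.5 kips.
Bearing (0.5 in plate, F_u = 65 ksi): end bolts L_c = 2.375 − 1.125/2 = 1.8125, R_n = min(1.2×1.8125×0.5×65, 2.4×1×0.5×65) = 70.688 kips/bolt; interior L_c = 3.625 − 1.125 = 2.5, R_n = 78 kips/bolt. φR_n = 0.75 × (2×70.688 + 6×78) = 457.0 kips.
Block shear: shear path 2×[2.375+3×3.625] = 2×13.25 in, A_gv = 13.25, A_nv = 2×(13.25 − 3.5×1.1875)×0.5 = 9.0938 in²; tension across gage: (3.875 − 1×1.1875)×0.5 = 1.3438 in². R_n = min(0.6×65×9.0938, 0.6×50×13.25) + 1.0×65×1.3438 = min(354.66, 397.5) + 87.347 = 442.01 kips. φR_n = 0.75 × 442.01 = 331.5 kips.
Governing: min(254.5, 457.0, 331.5) = 254.5 kips → bolt shear.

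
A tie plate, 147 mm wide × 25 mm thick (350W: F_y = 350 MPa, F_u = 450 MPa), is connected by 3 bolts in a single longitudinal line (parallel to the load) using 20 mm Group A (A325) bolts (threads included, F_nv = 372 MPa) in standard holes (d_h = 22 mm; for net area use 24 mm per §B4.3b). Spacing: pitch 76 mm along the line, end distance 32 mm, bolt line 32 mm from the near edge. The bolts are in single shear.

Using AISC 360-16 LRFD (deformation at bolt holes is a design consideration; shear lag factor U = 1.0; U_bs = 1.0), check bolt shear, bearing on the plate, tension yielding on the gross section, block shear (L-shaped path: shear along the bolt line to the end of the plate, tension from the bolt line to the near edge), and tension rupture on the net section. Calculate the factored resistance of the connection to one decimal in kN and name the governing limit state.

Bolt shear: A_b = π(20)²/4 = 314.16 mm². φR_n = 0.75 × 372 × 314.16 × 3 × 1 = 263.0 kN.
Bearing (25 mm plate, F_u = 450 MPa): end bolts L_c = 32 − 22/2 = 21, R_n = min(1.2×21×25×450, 2.4×20×25×450) = 283.5 kN/bolt; interior L_c = 76 − 22 = 54, R_n = 540 kN/bolt. φR_n = 0.75 × (1×283.5 + 2×540) = 1022.6 kN.
Tension yield (gross): A_g = 147×25 = 3675 mm². φR_n = 0.90 × 350 × 3675 = 1157.6 kN.
Block shear: shear path 1×[32+2×76] = 1×184 mm, A_gv = 4600, A_nv = 1×(184 − 2.5×24)×25 = 3100 mm²; tension to near edge: (32 − 0.5×24)×25 = 500 mm². R_n = min(0.6×450×3100, 0.6×350×4600) + 1.0×450×500 = min(837, 966) + 225 = 1062 kN. φR_n = 0.75 × 1062 = 796.5 kN.
Tension rupture (net): A_n = (147 − 1×24)×25 = 3075 mm² (U = 1.0, A_e = A_n). φR_n = 0.75 × 450 × 3075 = 1037.8 kN.
Governing: min(263.0, 1022.6, 1157.6, 796.5, 1037.8) = 263.0 kN → bolt shear.

263.0 kN (bolt shear governs)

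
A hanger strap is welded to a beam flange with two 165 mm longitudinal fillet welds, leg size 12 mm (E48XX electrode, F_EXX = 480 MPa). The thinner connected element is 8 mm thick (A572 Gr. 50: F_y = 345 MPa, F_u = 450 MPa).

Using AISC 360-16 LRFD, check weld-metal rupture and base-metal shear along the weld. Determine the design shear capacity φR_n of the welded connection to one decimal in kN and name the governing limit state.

Weld metal: throat = 0.707×12 = 8.484 mm, L = 2×165 = 330 mm. φR_n = 0.75 × 0.6 × 480 × 8.484 × 330 = 604.7 kN.
Base metal shear (8 mm plate): yield φR_n = 1.0×0.6×345×8×330 = 546.5 kN; rupture φR_n = 0.75×0.6×450×8×330 = 534.6 kN; take 534.6 kN (rupture).
Governing: min(604.7, 534.6) = 534.6 kN → base-metal shear.

534.6 kN (base-metal shear governs)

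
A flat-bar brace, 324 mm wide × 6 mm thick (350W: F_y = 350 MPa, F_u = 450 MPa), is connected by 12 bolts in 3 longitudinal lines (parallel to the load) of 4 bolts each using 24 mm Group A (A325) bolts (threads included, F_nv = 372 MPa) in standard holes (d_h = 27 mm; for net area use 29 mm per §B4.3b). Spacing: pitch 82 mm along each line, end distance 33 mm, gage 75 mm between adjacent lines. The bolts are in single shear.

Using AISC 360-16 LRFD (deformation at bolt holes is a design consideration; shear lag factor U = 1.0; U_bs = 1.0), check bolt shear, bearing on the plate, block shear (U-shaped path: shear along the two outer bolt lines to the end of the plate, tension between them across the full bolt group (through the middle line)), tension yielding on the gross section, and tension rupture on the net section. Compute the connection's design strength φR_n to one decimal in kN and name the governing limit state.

Bolt shear: A_b = π(24)²/4 = 452.39 mm². φR_n = 0.75 × 372 × 452.39 × 12 × 1 = 1514.6 kN.
Bearing (6 mm plate, F_u = 450 MPa): end bolts L_c = 33 − 27/2 = 19.5, R_n = min(1.2×19.5×6×450, 2.4×24×6×450) = 63.18 kN/bolt; interior L_c = 82 − 27 = 55, R_n = 155.52 kN/bolt. φR_n = 0.75 × (3×63.18 + 9×155.52) = 1191.9 kN.
Block shear: shear path 2×[33+3×82] = 2×279 mm, A_gv = 3348, A_nv = 2×(279 − 3.5×29)×6 = 2130 mm²; tension across gage: (150 − 2×29)×6 = 552 mm². R_n = min(0.6×450×2130, 0.6×350×3348) + 1.0×450×552 = min(575.1, 703.08) + 248.4 = 823.5 kN. φR_n = 0.75 × 823.5 = 617.6 kN.
Tension yield (gross): A_g = 324×6 = 1944 mm². φR_n = 0.90 × 350 × 1944 = 612.4 kN.
Tension rupture (net): A_n = (324 − 3×29)×6 = 1422 mm² (U = 1.0, A_e = A_n). φR_n = 0.75 × 450 × 1422 = 479.9 kN.
Governing: min(1514.6, 1191.9, 617.6, 612.4, 479.9) = 479.9 kN → net-section rupture.

479.9 kN (net-section rupture governs)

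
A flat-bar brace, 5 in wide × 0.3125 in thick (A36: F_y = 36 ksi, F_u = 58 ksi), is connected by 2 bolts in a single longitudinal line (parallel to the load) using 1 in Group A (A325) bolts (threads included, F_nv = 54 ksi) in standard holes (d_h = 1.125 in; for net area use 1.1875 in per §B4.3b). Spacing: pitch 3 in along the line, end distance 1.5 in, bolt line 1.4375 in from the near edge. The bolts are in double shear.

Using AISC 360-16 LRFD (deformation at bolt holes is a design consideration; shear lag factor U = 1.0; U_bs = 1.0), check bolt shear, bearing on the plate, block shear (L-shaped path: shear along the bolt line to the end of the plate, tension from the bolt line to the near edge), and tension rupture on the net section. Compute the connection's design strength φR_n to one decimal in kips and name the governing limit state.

33.6 kips (block shear governs)

Bolt shear: A_b = π(1)²/4 = 0.7854 in². φR_n = 0.75 × 54 × 0.7854 × 2 × 2 = 127.2 kips.
Bearing (0.3125 in plate, F_u = 58 ksi): end bolts L_c = 1.5 − 1.125/2 = 0.9375, R_n = min(1.2×0.9375×0.3125×58, 2.4×1×0.3125×58) = 20.391 kips/bolt; interior L_c = 3 − 1.125 = 1.875, R_n = 40.781 kips/bolt. φR_n = 0.75 × (1×20.391 + 1×40.781) = 45.9 kips.
Block shear: shear path 1×[1.5+1×3] = 1×4.5 in, A_gv = 1.4063, A_nv = 1×(4.5 − 1.5×1.1875)×0.3125 = 0.84961 in²; tension to near edge: (1.4375 − 0.5×1.1875)×0.3125 = 0.26367 in². R_n = min(0.6×58×0.84961, 0.6×36×1.4063) + 1.0×58×0.26367 = min(29.566, 30.376) + 15.293 = 44.859 kips. φR_n = 0.75 × 44.859 = 33.6 kips.
Tension rupture (net): A_n = (5 − 1×1.1875)×0.3125 = 1.1914 in² (U = 1.0, A_e = A_n). φR_n = 0.75 × 58 × 1.1914 = 51.8 kips.
Governing: min(127.2, 45.9, 33.6, 51.8) = 33.6 kips → block shear.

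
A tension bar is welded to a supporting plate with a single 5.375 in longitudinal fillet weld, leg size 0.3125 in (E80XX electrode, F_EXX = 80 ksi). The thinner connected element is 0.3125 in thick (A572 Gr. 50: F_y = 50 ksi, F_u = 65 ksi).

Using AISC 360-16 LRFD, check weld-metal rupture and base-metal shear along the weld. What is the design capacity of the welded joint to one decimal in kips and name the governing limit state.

Weld metal: throat = 0.707×0.3125 = 0.22094 in, L = 5.375 in. φR_n = 0.75 × 0.6 × 80 × 0.22094 × 5.375 = 42.8 kips.
Base metal shear (0.3125 in plate): yield φR_n = 1.0×0.6×50×0.3125×5.375 = 50.4 kips; rupture φR_n = 0.75×0.6×65×0.3125×5.375 = 49.1 kips; take 49.1 kips (rupture).
Governing: min(42.8, 49.1) = 42.8 kips → weld metal.

42.8 kips (weld metal governs)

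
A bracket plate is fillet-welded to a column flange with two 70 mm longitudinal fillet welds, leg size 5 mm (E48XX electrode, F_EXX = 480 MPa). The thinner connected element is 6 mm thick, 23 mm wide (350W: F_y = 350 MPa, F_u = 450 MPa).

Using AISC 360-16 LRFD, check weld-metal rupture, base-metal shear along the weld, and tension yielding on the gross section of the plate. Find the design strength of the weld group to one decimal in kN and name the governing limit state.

43.5 kN (gross-section yield governs)

Weld metal: throat = 0.707×5 = 3.535 mm, L = 2×70 = 140 mm. φR_n = 0.75 × 0.6 × 480 × 3.535 × 140 = 106.9 kN.
Base metal shear (6 mm plate): yield φR_n = 1.0×0.6×350×6×140 = 176.4 kN; rupture φR_n = 0.75×0.6×450×6×140 = 170.1 kN; take 170.1 kN (rupture).
Tension yield (gross): A_g = 23×6 = 138 mm². φR_n = 0.90 × 350 × 138 = 43.5 kN.
Governing: min(106.9, 170.1, 43.5) = 43.5 kN → gross-section yield.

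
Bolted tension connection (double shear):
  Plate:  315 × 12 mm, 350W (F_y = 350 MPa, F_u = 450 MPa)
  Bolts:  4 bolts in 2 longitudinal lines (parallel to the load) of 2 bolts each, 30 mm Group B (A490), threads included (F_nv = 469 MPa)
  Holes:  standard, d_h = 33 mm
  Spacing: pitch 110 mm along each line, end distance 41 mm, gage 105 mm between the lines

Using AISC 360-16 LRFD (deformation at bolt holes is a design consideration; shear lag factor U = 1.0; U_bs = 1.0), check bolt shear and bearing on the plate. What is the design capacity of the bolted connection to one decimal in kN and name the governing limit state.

821.3 kN (bearing governs)

Bolt shear: A_b = π(30)²/4 = 706.86 mm². φR_n = 0.75 × 469 × 706.86 × 4 × 2 = 1989.1 kN.
Bearing (12 mm plate, F_u = 450 MPa): end bolts L_c = 41 − 33/2 = 24.5, R_n = min(1.2×24.5×12×450, 2.4×30×12×450) = 158.76 kN/bolt; interior L_c = 110 − 33 = 77, R_n = 388.8 kN/bolt. φR_n = 0.75 × (2×158.76 + 2×388.8) = 821.3 kN.
Governing: min(1989.1, 821.3) = 821.3 kN → bearing.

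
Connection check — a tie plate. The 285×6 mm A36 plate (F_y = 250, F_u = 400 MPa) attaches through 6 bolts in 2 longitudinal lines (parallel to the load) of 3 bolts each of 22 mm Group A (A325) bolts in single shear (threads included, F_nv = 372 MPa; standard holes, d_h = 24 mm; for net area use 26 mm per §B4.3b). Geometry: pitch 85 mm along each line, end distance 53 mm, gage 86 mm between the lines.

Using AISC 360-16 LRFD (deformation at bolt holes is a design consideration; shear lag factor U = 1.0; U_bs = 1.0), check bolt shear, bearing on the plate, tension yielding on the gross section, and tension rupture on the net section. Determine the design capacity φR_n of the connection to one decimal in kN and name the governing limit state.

384.8 kN (gross-section yield governs)

Bolt shear: A_b = π(22)²/4 = 380.13 mm². φR_n = 0.75 × 372 × 380.13 × 6 × 1 = 636.3 kN.
Bearing (6 mm plate, F_u = 400 MPa): end bolts L_c = 53 − 24/2 = 41, R_n = min(1.2×41×6×400, 2.4×22×6×400) = 118.08 kN/bolt; interior L_c = 85 − 24 = 61, R_n = 126.72 kN/bolt. φR_n = 0.75 × (2×118.08 + 4×126.72) = 557.3 kN.
Tension yield (gross): A_g = 285×6 = 1710 mm². φR_n = 0.90 × 250 × 1710 = 384.8 kN.
Tension rupture (net): A_n = (285 − 2×26)×6 = 1398 mm² (U = 1.0, A_e = A_n). φR_n = 0.75 × 400 × 1398 = 419.4 kN.
Governing: min(636.3, 557.3, 384.8, 419.4) = 384.8 kN → gross-section yield.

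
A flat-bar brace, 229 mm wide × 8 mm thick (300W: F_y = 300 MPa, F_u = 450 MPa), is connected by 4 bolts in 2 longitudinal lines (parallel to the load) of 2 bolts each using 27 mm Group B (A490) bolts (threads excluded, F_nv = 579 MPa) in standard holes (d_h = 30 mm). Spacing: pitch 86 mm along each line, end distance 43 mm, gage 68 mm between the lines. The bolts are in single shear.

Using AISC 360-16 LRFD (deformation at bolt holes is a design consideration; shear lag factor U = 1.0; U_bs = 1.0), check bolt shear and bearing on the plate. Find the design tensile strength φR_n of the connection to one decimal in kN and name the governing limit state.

531.4 kN (bearing governs)

Bolt shear: A_b = π(27)²/4 = 572.56 mm². φR_n = 0.75 × 579 × 572.56 × 4 × 1 = 994.5 kN.
Bearing (8 mm plate, F_u = 450 MPa): end bolts L_c = 43 − 30/2 = 28, R_n = min(1.2×28×8×450, 2.4×27×8×450) = 120.96 kN/bolt; interior L_c = 86 − 30 = 56, R_n = 233.28 kN/bolt. φR_n = 0.75 × (2×120.96 + 2×233.28) = 531.4 kN.
Governing: min(994.5, 531.4) = 531.4 kN → bearing.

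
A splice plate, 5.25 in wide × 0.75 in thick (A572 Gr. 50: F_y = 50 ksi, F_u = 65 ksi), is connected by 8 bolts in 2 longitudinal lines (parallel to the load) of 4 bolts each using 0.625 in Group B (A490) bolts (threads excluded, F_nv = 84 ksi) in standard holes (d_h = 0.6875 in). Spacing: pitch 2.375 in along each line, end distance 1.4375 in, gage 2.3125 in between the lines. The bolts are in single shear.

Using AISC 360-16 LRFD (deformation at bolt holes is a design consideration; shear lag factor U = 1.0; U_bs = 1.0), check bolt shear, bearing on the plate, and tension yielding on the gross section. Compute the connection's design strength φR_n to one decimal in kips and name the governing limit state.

154.6 kips (bolt shear governs)

Bolt shear: A_b = π(0.625)²/4 = 0.3068 in². φR_n = 0.75 × 84 × 0.3068 × 8 × 1 = 154.6 kips.
Bearing (0.75 in plate, F_u = 65 ksi): end bolts L_c = 1.4375 − 0.6875/2 = 1.09375, R_n = min(1.2×1.09375×0.75×65, 2.4×0.625×0.75×65) = 63.984 kips/bolt; interior L_c = 2.375 − 0.6875 = 1.6875, R_n = 73.125 kips/bolt. φR_n = 0.75 × (2×63.984 + 6×73.125) = 425.0 kips.
Tension yield (gross): A_g = 5.25×0.75 = 3.9375 in². φR_n = 0.90 × 50 × 3.9375 = 177.2 kips.
Governing: min(154.6, 425.0, 177.2) = 154.6 kips → bolt shear.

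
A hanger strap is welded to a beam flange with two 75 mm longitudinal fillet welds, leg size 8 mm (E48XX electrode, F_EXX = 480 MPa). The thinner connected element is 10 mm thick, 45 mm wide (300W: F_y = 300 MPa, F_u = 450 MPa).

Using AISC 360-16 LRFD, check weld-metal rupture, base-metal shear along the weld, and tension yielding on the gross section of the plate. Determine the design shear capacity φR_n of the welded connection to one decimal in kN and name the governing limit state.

Weld metal: throat = 0.707×8 = 5.656 mm, L = 2×75 = 150 mm. φR_n = 0.75 × 0.6 × 480 × 5.656 × 150 = 183.3 kN.
Base metal shear (10 mm plate): yield φR_n = 1.0×0.6×300×10×150 = 270.0 kN; rupture φR_n = 0.75×0.6×450×10×150 = 303.8 kN; take 270.0 kN (yield).
Tension yield (gross): A_g = 45×10 = 450 mm². φR_n = 0.90 × 300 × 450 = 121.5 kN.
Governing: min(183.3, 270.0, 121.5) = 121.5 kN → gross-section yield.

121.5 kN (gross-section yield governs)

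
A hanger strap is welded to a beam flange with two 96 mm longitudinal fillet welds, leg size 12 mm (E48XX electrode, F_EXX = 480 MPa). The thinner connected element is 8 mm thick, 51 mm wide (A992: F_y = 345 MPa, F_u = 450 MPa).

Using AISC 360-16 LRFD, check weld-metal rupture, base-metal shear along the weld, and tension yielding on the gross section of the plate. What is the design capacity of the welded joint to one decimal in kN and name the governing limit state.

126.7 kN (gross-section yield governs)

Weld metal: throat = 0.707×12 = 8.484 mm, L = 2×96 = 192 mm. φR_n = 0.75 × 0.6 × 480 × 8.484 × 192 = 351.8 kN.
Base metal shear (8 mm plate): yield φR_n = 1.0×0.6×345×8×192 = 318.0 kN; rupture φR_n = 0.75×0.6×450×8×192 = 311.0 kN; take 311.0 kN (rupture).
Tension yield (gross): A_g = 51×8 = 408 mm². φR_n = 0.90 × 345 × 408 = 126.7 kN.
Governing: min(351.8, 311.0, 126.7) = 126.7 kN → gross-section yield.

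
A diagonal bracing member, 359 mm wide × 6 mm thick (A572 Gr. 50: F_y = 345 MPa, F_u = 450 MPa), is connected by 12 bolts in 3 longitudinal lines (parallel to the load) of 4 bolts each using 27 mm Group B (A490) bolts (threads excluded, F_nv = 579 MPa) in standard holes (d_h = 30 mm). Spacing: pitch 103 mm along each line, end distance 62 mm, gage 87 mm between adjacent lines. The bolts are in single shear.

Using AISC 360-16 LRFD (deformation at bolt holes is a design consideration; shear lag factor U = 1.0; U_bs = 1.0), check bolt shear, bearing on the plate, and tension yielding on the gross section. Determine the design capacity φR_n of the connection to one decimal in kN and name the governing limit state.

668.8 kN (gross-section yield governs)

Bolt shear: A_b = π(27)²/4 = 572.56 mm². φR_n = 0.75 × 579 × 572.56 × 12 × 1 = 2983.6 kN.
Bearing (6 mm plate, F_u = 450 MPa): end bolts L_c = 62 − 30/2 = 47, R_n = min(1.2×47×6×450, 2.4×27×6×450) = 152.28 kN/bolt; interior L_c = 103 − 30 = 73, R_n = 174.96 kN/bolt. φR_n = 0.75 × (3×152.28 + 9×174.96) = 1523.6 kN.
Tension yield (gross): A_g = 359×6 = 2154 mm². φR_n = 0.90 × 345 × 2154 = 668.8 kN.
Governing: min(2983.6, 1523.6, 668.8) = 668.8 kN → gross-section yield.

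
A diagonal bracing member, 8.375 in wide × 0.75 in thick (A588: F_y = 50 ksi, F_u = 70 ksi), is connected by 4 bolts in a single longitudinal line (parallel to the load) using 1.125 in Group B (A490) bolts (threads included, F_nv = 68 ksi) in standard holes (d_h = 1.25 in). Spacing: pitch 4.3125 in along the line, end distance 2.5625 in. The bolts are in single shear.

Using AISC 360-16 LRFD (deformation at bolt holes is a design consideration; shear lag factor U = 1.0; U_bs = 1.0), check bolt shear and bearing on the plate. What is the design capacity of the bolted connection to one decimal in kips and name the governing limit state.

202.8 kips (bolt shear governs)

Bolt shear: A_b = π(1.125)²/4 = 0.99402 in². φR_n = 0.75 × 68 × 0.99402 × 4 × 1 = 202.8 kips.
Bearing (0.75 in plate, F_u = 70 ksi): end bolts L_c = 2.5625 − 1.25/2 = 1.9375, R_n = min(1.2×1.9375×0.75×70, 2.4×1.125×0.75×70) = 122.06 kips/bolt; interior L_c = 4.3125 − 1.25 = 3.0625, R_n = 141.75 kips/bolt. φR_n = 0.75 × (1×122.06 + 3×141.75) = 410.5 kips.
Governing: min(202.8, 410.5) = 202.8 kips → bolt shear.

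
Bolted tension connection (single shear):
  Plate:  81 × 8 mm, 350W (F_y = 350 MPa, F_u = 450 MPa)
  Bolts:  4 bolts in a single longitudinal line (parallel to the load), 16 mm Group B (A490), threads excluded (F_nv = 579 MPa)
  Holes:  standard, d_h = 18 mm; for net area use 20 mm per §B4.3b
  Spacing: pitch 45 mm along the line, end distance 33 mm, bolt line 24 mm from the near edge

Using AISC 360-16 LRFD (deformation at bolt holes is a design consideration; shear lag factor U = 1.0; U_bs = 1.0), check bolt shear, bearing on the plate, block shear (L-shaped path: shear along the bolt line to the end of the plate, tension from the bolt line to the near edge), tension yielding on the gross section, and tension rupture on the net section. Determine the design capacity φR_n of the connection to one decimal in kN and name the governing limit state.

164.7 kN (net-section rupture governs)

Bolt shear: A_b = π(16)²/4 = 201.06 mm². φR_n = 0.75 × 579 × 201.06 × 4 × 1 = 349.2 kN.
Bearing (8 mm plate, F_u = 450 MPa): end bolts L_c = 33 − 18/2 = 24, R_n = min(1.2×24×8×450, 2.4×16×8×450) = 103.68 kN/bolt; interior L_c = 45 − 18 = 27, R_n = 116.64 kN/bolt. φR_n = 0.75 × (1×103.68 + 3×116.64) = 340.2 kN.
Block shear: shear path 1×[33+3×45] = 1×168 mm, A_gv = 1344, A_nv = 1×(168 − 3.5×20)×8 = 784 mm²; tension to near edge: (24 − 0.5×20)×8 = 112 mm². R_n = min(0.6×450×784, 0.6×350×1344) + 1.0×450×112 = min(211.68, 282.24) + 50.4 = 262.08 kN. φR_n = 0.75 × 262.08 = 196.6 kN.
Tension yield (gross): A_g = 81×8 = 648 mm². φR_n = 0.90 × 350 × 648 = 204.1 kN.
Tension rupture (net): A_n = (81 − 1×20)×8 = 488 mm² (U = 1.0, A_e = A_n). φR_n = 0.75 × 450 × 488 = 164.7 kN.
Governing: min(349.2, 340.2, 196.6, 204.1, 164.7) = 164.7 kN → net-section rupture.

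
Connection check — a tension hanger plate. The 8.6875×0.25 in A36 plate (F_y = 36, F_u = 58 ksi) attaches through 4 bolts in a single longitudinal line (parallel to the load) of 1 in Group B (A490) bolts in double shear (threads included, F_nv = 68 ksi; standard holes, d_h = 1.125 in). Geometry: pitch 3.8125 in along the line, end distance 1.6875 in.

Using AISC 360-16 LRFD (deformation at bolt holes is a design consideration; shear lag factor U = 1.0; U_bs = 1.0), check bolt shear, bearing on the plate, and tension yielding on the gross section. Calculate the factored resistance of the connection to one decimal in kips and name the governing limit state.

70.4 kips (gross-section yield governs)

Bolt shear: A_b = π(1)²/4 = 0.7854 in². φR_n = 0.75 × 68 × 0.7854 × 4 × 2 = 320.4 kips.
Bearing (0.25 in plate, F_u = 58 ksi): end bolts L_c = 1.6875 − 1.125/2 = 1.125, R_n = min(1.2×1.125×0.25×58, 2.4×1×0.25×58) = 19.575 kips/bolt; interior L_c = 3.8125 − 1.125 = 2.6875, R_n = 34.8 kips/bolt. φR_n = 0.75 × (1×19.575 + 3×34.8) = 93.0 kips.
Tension yield (gross): A_g = 8.6875×0.25 = 2.1719 in². φR_n = 0.90 × 36 × 2.1719 = 70.4 kips.
Governing: min(320.4, 93.0, 70.4) = 70.4 kips → gross-section yield.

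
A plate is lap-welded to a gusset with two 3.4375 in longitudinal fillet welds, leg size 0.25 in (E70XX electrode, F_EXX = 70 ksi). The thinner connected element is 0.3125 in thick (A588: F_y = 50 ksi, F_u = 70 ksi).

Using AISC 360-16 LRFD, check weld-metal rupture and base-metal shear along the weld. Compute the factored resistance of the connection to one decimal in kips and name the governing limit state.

38.3 kips (weld metal governs)

Weld metal: throat = 0.707×0.25 = 0.17675 in, L = 2×3.4375 = 6.875 in. φR_n = 0.75 × 0.6 × 70 × 0.17675 × 6.875 = 38.3 kips.
Base metal shear (0.3125 in plate): yield φR_n = 1.0×0.6×50×0.3125×6.875 = 64.5 kips; rupture φR_n = 0.75×0.6×70×0.3125×6.875 = 67.7 kips; take 64.5 kips (yield).
Governing: min(38.3, 64.5) = 38.3 kips → weld metal.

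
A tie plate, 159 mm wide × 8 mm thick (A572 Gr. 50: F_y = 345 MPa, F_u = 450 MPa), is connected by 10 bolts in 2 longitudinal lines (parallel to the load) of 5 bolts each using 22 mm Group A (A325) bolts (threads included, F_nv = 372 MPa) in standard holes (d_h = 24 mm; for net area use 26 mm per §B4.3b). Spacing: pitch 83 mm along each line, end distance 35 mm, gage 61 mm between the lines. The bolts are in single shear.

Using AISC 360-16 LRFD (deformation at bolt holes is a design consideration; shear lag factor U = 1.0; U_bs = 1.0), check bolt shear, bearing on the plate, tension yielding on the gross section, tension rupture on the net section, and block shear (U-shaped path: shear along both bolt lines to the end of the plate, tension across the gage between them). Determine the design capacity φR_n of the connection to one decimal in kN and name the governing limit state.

Bolt shear: A_b = π(22)²/4 = 380.13 mm². φR_n = 0.75 × 372 × 380.13 × 10 × 1 = 1060.6 kN.
Bearing (8 mm plate, F_u = 450 MPa): end bolts L_c = 35 − 24/2 = 23, R_n = min(1.2×23×8×450, 2.4×22×8×450) = 99.36 kN/bolt; interior L_c = 83 − 24 = 59, R_n = 190.08 kN/bolt. φR_n = 0.75 × (2×99.36 + 8×190.08) = 1289.5 kN.
Tension yield (gross): A_g = 159×8 = 1272 mm². φR_n = 0.90 × 345 × 1272 = 395.0 kN.
Tension rupture (net): A_n = (159 − 2×26)×8 = 856 mm² (U = 1.0, A_e = A_n). φR_n = 0.75 × 450 × 856 = 288.9 kN.
Block shear: shear path 2×[35+4×83] = 2×367 mm, A_gv = 5872, A_nv = 2×(367 − 4.5×26)×8 = 4000 mm²; tension across gage: (61 − 1×26)×8 = 280 mm². R_n = min(0.6×450×4000, 0.6×345×5872) + 1.0×450×280 = min(1080, 1215.5) + 126 = 1206 kN. φR_n = 0.75 × 1206 = 904.5 kN.
Governing: min(1060.6, 1289.5, 395.0, 288.9, 904.5) = 288.9 kN → net-section rupture.

288.9 kN (net-section rupture governs)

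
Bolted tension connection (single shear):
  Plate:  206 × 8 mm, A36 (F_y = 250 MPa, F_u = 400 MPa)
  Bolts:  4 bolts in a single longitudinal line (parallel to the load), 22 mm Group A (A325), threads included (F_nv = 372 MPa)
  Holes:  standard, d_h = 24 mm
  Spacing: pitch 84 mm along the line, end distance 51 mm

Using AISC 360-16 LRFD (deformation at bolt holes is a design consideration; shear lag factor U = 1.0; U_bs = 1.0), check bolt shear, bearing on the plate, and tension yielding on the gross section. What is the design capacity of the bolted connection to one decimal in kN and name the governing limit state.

Bolt shear: A_b = π(22)²/4 = 380.13 mm². φR_n = 0.75 × 372 × 380.13 × 4 × 1 = 424.2 kN.
Bearing (8 mm plate, F_u = 400 MPa): end bolts L_c = 51 − 24/2 = 39, R_n = min(1.2×39×8×400, 2.4×22×8×400) = 149.76 kN/bolt; interior L_c = 84 − 24 = 60, R_n = 168.96 kN/bolt. φR_n = 0.75 × (1×149.76 + 3×168.96) = 492.5 kN.
Tension yield (gross): A_g = 206×8 = 1648 mm². φR_n = 0.90 × 250 × 1648 = 370.8 kN.
Governing: min(424.2, 492.5, 370.8) = 370.8 kN → gross-section yield.

370.8 kN (gross-section yield governs)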